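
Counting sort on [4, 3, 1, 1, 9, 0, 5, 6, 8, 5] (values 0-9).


Input: [4, 3, 1, 1, 9, 0, 5, 6, 8, 5]
Counts: [1, 2, 0, 1, 1, 2, 1, 0, 1, 1]

Sorted: [0, 1, 1, 3, 4, 5, 5, 6, 8, 9]


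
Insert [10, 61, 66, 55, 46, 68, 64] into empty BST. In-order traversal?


Insert 10: root
Insert 61: R from 10
Insert 66: R from 10 -> R from 61
Insert 55: R from 10 -> L from 61
Insert 46: R from 10 -> L from 61 -> L from 55
Insert 68: R from 10 -> R from 61 -> R from 66
Insert 64: R from 10 -> R from 61 -> L from 66

In-order: [10, 46, 55, 61, 64, 66, 68]


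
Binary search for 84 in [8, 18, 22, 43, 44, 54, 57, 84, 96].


Step 1: lo=0, hi=8, mid=4, val=44
Step 2: lo=5, hi=8, mid=6, val=57
Step 3: lo=7, hi=8, mid=7, val=84

Found at index 7


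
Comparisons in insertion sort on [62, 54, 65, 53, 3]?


Algorithm: insertion sort
Input: [62, 54, 65, 53, 3]
Sorted: [3, 53, 54, 62, 65]

9


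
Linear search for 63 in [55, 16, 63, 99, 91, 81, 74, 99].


i=0: 55!=63
i=1: 16!=63
i=2: 63==63 found!

Found at 2, 3 comps


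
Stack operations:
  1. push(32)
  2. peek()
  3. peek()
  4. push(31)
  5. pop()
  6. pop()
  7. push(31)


push(32) -> [32]
peek()->32
peek()->32
push(31) -> [32, 31]
pop()->31, [32]
pop()->32, []
push(31) -> [31]

Final stack: [31]


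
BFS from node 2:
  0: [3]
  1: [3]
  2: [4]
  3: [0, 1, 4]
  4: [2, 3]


Visit 2, enqueue [4]
Visit 4, enqueue [3]
Visit 3, enqueue [0, 1]
Visit 0, enqueue []
Visit 1, enqueue []

BFS order: [2, 4, 3, 0, 1]


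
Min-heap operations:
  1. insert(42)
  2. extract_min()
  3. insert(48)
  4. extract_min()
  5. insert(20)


insert(42) -> [42]
extract_min()->42, []
insert(48) -> [48]
extract_min()->48, []
insert(20) -> [20]

Final heap: [20]


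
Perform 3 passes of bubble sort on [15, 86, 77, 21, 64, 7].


Initial: [15, 86, 77, 21, 64, 7]
Pass 1: [15, 77, 21, 64, 7, 86] (4 swaps)
Pass 2: [15, 21, 64, 7, 77, 86] (3 swaps)
Pass 3: [15, 21, 7, 64, 77, 86] (1 swaps)

After 3 passes: [15, 21, 7, 64, 77, 86]


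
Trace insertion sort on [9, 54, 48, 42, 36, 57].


Initial: [9, 54, 48, 42, 36, 57]
Insert 54: [9, 54, 48, 42, 36, 57]
Insert 48: [9, 48, 54, 42, 36, 57]
Insert 42: [9, 42, 48, 54, 36, 57]
Insert 36: [9, 36, 42, 48, 54, 57]
Insert 57: [9, 36, 42, 48, 54, 57]

Sorted: [9, 36, 42, 48, 54, 57]


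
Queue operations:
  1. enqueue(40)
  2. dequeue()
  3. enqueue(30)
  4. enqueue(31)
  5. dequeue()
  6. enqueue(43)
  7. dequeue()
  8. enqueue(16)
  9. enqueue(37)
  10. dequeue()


enqueue(40) -> [40]
dequeue()->40, []
enqueue(30) -> [30]
enqueue(31) -> [30, 31]
dequeue()->30, [31]
enqueue(43) -> [31, 43]
dequeue()->31, [43]
enqueue(16) -> [43, 16]
enqueue(37) -> [43, 16, 37]
dequeue()->43, [16, 37]

Final queue: [16, 37]


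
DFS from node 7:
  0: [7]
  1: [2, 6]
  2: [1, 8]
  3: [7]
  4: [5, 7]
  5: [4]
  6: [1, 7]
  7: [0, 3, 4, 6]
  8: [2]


Visit 7, push [6, 4, 3, 0]
Visit 0, push []
Visit 3, push []
Visit 4, push [5]
Visit 5, push []
Visit 6, push [1]
Visit 1, push [2]
Visit 2, push [8]
Visit 8, push []

DFS order: [7, 0, 3, 4, 5, 6, 1, 2, 8]


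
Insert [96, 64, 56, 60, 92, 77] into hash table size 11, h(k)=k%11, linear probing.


Insert 96: h=8 -> slot 8
Insert 64: h=9 -> slot 9
Insert 56: h=1 -> slot 1
Insert 60: h=5 -> slot 5
Insert 92: h=4 -> slot 4
Insert 77: h=0 -> slot 0

Table: [77, 56, None, None, 92, 60, None, None, 96, 64, None]


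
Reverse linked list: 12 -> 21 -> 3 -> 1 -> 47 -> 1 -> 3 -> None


Step 1: curr=12, set curr.next=prev(None) | reversed so far: 12
Step 2: curr=21, set curr.next=prev(12) | reversed so far: 21 -> 12
Step 3: curr=3, set curr.next=prev(21) | reversed so far: 3 -> 21 -> 12
Step 4: curr=1, set curr.next=prev(3) | reversed so far: 1 -> 3 -> 21 -> 12
Step 5: curr=47, set curr.next=prev(1) | reversed so far: 47 -> 1 -> 3 -> 21 -> 12
Step 6: curr=1, set curr.next=prev(47) | reversed so far: 1 -> 47 -> 1 -> 3 -> 21 -> 12
Step 7: curr=3, set curr.next=prev(1) | reversed so far: 3 -> 1 -> 47 -> 1 -> 3 -> 21 -> 12

3 -> 1 -> 47 -> 1 -> 3 -> 21 -> 12 -> None


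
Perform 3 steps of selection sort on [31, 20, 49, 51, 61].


Initial: [31, 20, 49, 51, 61]
Step 1: min=20 at 1
  Swap: [20, 31, 49, 51, 61]
Step 2: min=31 at 1
  Swap: [20, 31, 49, 51, 61]
Step 3: min=49 at 2
  Swap: [20, 31, 49, 51, 61]

After 3 steps: [20, 31, 49, 51, 61]


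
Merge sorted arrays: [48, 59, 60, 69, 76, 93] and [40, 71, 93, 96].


Take 40 from B
Take 48 from A
Take 59 from A
Take 60 from A
Take 69 from A
Take 71 from B
Take 76 from A
Take 93 from A

Merged: [40, 48, 59, 60, 69, 71, 76, 93, 93, 96]


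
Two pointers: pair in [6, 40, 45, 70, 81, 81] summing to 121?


lo=0(6)+hi=5(81)=87
lo=1(40)+hi=5(81)=121

Yes: 40+81=121


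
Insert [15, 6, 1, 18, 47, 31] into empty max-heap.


Insert 15: [15]
Insert 6: [15, 6]
Insert 1: [15, 6, 1]
Insert 18: [18, 15, 1, 6]
Insert 47: [47, 18, 1, 6, 15]
Insert 31: [47, 18, 31, 6, 15, 1]

Final heap: [47, 18, 31, 6, 15, 1]


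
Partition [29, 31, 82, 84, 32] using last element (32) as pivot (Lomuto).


Pivot: 32
  29 <= 32: advance i (no swap)
  31 <= 32: advance i (no swap)
Place pivot at 2: [29, 31, 32, 84, 82]

Partitioned: [29, 31, 32, 84, 82]


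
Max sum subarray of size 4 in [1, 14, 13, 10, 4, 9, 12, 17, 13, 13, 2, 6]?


[0:4]: 38
[1:5]: 41
[2:6]: 36
[3:7]: 35
[4:8]: 42
[5:9]: 51
[6:10]: 55
[7:11]: 45
[8:12]: 34

Max: 55 at [6:10]


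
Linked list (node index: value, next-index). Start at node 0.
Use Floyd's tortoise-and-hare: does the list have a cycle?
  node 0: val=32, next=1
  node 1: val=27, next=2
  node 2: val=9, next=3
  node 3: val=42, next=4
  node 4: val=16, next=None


Floyd's tortoise (slow, +1) and hare (fast, +2):
  init: slow=0, fast=0
  step 1: slow=1, fast=2
  step 2: slow=2, fast=4
  step 3: fast -> None, no cycle

Cycle: no


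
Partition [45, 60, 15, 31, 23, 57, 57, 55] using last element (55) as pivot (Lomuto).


Pivot: 55
  45 <= 55: advance i (no swap)
  15 <= 55: swap -> [45, 15, 60, 31, 23, 57, 57, 55]
  31 <= 55: swap -> [45, 15, 31, 60, 23, 57, 57, 55]
  23 <= 55: swap -> [45, 15, 31, 23, 60, 57, 57, 55]
Place pivot at 4: [45, 15, 31, 23, 55, 57, 57, 60]

Partitioned: [45, 15, 31, 23, 55, 57, 57, 60]


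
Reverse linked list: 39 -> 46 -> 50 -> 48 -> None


Step 1: curr=39, set curr.next=prev(None) | reversed so far: 39
Step 2: curr=46, set curr.next=prev(39) | reversed so far: 46 -> 39
Step 3: curr=50, set curr.next=prev(46) | reversed so far: 50 -> 46 -> 39
Step 4: curr=48, set curr.next=prev(50) | reversed so far: 48 -> 50 -> 46 -> 39

48 -> 50 -> 46 -> 39 -> None


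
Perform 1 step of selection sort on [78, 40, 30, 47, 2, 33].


Initial: [78, 40, 30, 47, 2, 33]
Step 1: min=2 at 4
  Swap: [2, 40, 30, 47, 78, 33]

After 1 step: [2, 40, 30, 47, 78, 33]


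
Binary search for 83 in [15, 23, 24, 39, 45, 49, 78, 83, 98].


Step 1: lo=0, hi=8, mid=4, val=45
Step 2: lo=5, hi=8, mid=6, val=78
Step 3: lo=7, hi=8, mid=7, val=83

Found at index 7


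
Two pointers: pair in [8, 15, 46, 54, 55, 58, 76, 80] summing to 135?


lo=0(8)+hi=7(80)=88
lo=1(15)+hi=7(80)=95
lo=2(46)+hi=7(80)=126
lo=3(54)+hi=7(80)=134
lo=4(55)+hi=7(80)=135

Yes: 55+80=135


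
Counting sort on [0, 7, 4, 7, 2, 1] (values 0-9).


Input: [0, 7, 4, 7, 2, 1]
Counts: [1, 1, 1, 0, 1, 0, 0, 2, 0, 0]

Sorted: [0, 1, 2, 4, 7, 7]


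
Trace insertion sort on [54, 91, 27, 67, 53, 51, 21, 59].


Initial: [54, 91, 27, 67, 53, 51, 21, 59]
Insert 91: [54, 91, 27, 67, 53, 51, 21, 59]
Insert 27: [27, 54, 91, 67, 53, 51, 21, 59]
Insert 67: [27, 54, 67, 91, 53, 51, 21, 59]
Insert 53: [27, 53, 54, 67, 91, 51, 21, 59]
Insert 51: [27, 51, 53, 54, 67, 91, 21, 59]
Insert 21: [21, 27, 51, 53, 54, 67, 91, 59]
Insert 59: [21, 27, 51, 53, 54, 59, 67, 91]

Sorted: [21, 27, 51, 53, 54, 59, 67, 91]


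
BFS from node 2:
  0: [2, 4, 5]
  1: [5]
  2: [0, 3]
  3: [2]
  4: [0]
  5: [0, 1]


Visit 2, enqueue [0, 3]
Visit 0, enqueue [4, 5]
Visit 3, enqueue []
Visit 4, enqueue []
Visit 5, enqueue [1]
Visit 1, enqueue []

BFS order: [2, 0, 3, 4, 5, 1]


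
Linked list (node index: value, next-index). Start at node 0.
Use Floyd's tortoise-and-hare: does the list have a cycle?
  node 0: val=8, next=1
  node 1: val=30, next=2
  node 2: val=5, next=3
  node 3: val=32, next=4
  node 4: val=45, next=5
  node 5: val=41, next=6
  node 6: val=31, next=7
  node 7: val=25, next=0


Floyd's tortoise (slow, +1) and hare (fast, +2):
  init: slow=0, fast=0
  step 1: slow=1, fast=2
  step 2: slow=2, fast=4
  step 3: slow=3, fast=6
  step 4: slow=4, fast=0
  step 5: slow=5, fast=2
  step 6: slow=6, fast=4
  step 7: slow=7, fast=6
  step 8: slow=0, fast=0
  slow == fast at node 0: cycle detected

Cycle: yes


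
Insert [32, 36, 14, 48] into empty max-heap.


Insert 32: [32]
Insert 36: [36, 32]
Insert 14: [36, 32, 14]
Insert 48: [48, 36, 14, 32]

Final heap: [48, 36, 14, 32]


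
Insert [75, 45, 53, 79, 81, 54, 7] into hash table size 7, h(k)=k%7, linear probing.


Insert 75: h=5 -> slot 5
Insert 45: h=3 -> slot 3
Insert 53: h=4 -> slot 4
Insert 79: h=2 -> slot 2
Insert 81: h=4, 2 probes -> slot 6
Insert 54: h=5, 2 probes -> slot 0
Insert 7: h=0, 1 probes -> slot 1

Table: [54, 7, 79, 45, 53, 75, 81]


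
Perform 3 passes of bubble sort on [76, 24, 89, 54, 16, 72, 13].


Initial: [76, 24, 89, 54, 16, 72, 13]
Pass 1: [24, 76, 54, 16, 72, 13, 89] (5 swaps)
Pass 2: [24, 54, 16, 72, 13, 76, 89] (4 swaps)
Pass 3: [24, 16, 54, 13, 72, 76, 89] (2 swaps)

After 3 passes: [24, 16, 54, 13, 72, 76, 89]


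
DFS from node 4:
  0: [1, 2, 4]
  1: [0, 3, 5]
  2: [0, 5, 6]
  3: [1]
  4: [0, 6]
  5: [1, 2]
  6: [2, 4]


Visit 4, push [6, 0]
Visit 0, push [2, 1]
Visit 1, push [5, 3]
Visit 3, push []
Visit 5, push [2]
Visit 2, push [6]
Visit 6, push []

DFS order: [4, 0, 1, 3, 5, 2, 6]


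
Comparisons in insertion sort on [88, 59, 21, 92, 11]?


Algorithm: insertion sort
Input: [88, 59, 21, 92, 11]
Sorted: [11, 21, 59, 88, 92]

8


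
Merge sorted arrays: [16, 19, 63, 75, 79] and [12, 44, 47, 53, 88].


Take 12 from B
Take 16 from A
Take 19 from A
Take 44 from B
Take 47 from B
Take 53 from B
Take 63 from A
Take 75 from A
Take 79 from A

Merged: [12, 16, 19, 44, 47, 53, 63, 75, 79, 88]


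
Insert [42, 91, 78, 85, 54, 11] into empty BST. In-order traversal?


Insert 42: root
Insert 91: R from 42
Insert 78: R from 42 -> L from 91
Insert 85: R from 42 -> L from 91 -> R from 78
Insert 54: R from 42 -> L from 91 -> L from 78
Insert 11: L from 42

In-order: [11, 42, 54, 78, 85, 91]


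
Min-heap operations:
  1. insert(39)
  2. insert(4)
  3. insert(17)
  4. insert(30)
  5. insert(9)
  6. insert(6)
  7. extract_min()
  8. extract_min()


insert(39) -> [39]
insert(4) -> [4, 39]
insert(17) -> [4, 39, 17]
insert(30) -> [4, 30, 17, 39]
insert(9) -> [4, 9, 17, 39, 30]
insert(6) -> [4, 9, 6, 39, 30, 17]
extract_min()->4, [6, 9, 17, 39, 30]
extract_min()->6, [9, 30, 17, 39]

Final heap: [9, 30, 17, 39]


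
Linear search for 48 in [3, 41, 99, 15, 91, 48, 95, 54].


i=0: 3!=48
i=1: 41!=48
i=2: 99!=48
i=3: 15!=48
i=4: 91!=48
i=5: 48==48 found!

Found at 5, 6 comps


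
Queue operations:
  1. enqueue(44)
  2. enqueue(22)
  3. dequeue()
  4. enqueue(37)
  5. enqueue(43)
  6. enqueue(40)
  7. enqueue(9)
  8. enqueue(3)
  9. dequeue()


enqueue(44) -> [44]
enqueue(22) -> [44, 22]
dequeue()->44, [22]
enqueue(37) -> [22, 37]
enqueue(43) -> [22, 37, 43]
enqueue(40) -> [22, 37, 43, 40]
enqueue(9) -> [22, 37, 43, 40, 9]
enqueue(3) -> [22, 37, 43, 40, 9, 3]
dequeue()->22, [37, 43, 40, 9, 3]

Final queue: [37, 43, 40, 9, 3]


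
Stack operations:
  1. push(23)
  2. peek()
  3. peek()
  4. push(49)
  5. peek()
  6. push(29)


push(23) -> [23]
peek()->23
peek()->23
push(49) -> [23, 49]
peek()->49
push(29) -> [23, 49, 29]

Final stack: [23, 49, 29]


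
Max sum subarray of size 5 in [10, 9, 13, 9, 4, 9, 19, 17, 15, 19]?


[0:5]: 45
[1:6]: 44
[2:7]: 54
[3:8]: 58
[4:9]: 64
[5:10]: 79

Max: 79 at [5:10]


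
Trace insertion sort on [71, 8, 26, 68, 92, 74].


Initial: [71, 8, 26, 68, 92, 74]
Insert 8: [8, 71, 26, 68, 92, 74]
Insert 26: [8, 26, 71, 68, 92, 74]
Insert 68: [8, 26, 68, 71, 92, 74]
Insert 92: [8, 26, 68, 71, 92, 74]
Insert 74: [8, 26, 68, 71, 74, 92]

Sorted: [8, 26, 68, 71, 74, 92]


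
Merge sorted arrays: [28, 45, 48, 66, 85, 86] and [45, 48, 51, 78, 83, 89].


Take 28 from A
Take 45 from A
Take 45 from B
Take 48 from A
Take 48 from B
Take 51 from B
Take 66 from A
Take 78 from B
Take 83 from B
Take 85 from A
Take 86 from A

Merged: [28, 45, 45, 48, 48, 51, 66, 78, 83, 85, 86, 89]


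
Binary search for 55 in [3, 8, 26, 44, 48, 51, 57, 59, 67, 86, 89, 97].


Step 1: lo=0, hi=11, mid=5, val=51
Step 2: lo=6, hi=11, mid=8, val=67
Step 3: lo=6, hi=7, mid=6, val=57

Not found


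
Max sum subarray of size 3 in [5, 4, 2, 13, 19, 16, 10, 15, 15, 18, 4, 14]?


[0:3]: 11
[1:4]: 19
[2:5]: 34
[3:6]: 48
[4:7]: 45
[5:8]: 41
[6:9]: 40
[7:10]: 48
[8:11]: 37
[9:12]: 36

Max: 48 at [3:6]


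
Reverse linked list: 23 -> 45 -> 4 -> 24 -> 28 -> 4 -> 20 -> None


Step 1: curr=23, set curr.next=prev(None) | reversed so far: 23
Step 2: curr=45, set curr.next=prev(23) | reversed so far: 45 -> 23
Step 3: curr=4, set curr.next=prev(45) | reversed so far: 4 -> 45 -> 23
Step 4: curr=24, set curr.next=prev(4) | reversed so far: 24 -> 4 -> 45 -> 23
Step 5: curr=28, set curr.next=prev(24) | reversed so far: 28 -> 24 -> 4 -> 45 -> 23
Step 6: curr=4, set curr.next=prev(28) | reversed so far: 4 -> 28 -> 24 -> 4 -> 45 -> 23
Step 7: curr=20, set curr.next=prev(4) | reversed so far: 20 -> 4 -> 28 -> 24 -> 4 -> 45 -> 23

20 -> 4 -> 28 -> 24 -> 4 -> 45 -> 23 -> None


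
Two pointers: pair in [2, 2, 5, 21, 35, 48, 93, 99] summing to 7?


lo=0(2)+hi=7(99)=101
lo=0(2)+hi=6(93)=95
lo=0(2)+hi=5(48)=50
lo=0(2)+hi=4(35)=37
lo=0(2)+hi=3(21)=23
lo=0(2)+hi=2(5)=7

Yes: 2+5=7


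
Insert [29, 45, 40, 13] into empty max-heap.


Insert 29: [29]
Insert 45: [45, 29]
Insert 40: [45, 29, 40]
Insert 13: [45, 29, 40, 13]

Final heap: [45, 29, 40, 13]


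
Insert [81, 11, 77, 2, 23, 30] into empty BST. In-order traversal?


Insert 81: root
Insert 11: L from 81
Insert 77: L from 81 -> R from 11
Insert 2: L from 81 -> L from 11
Insert 23: L from 81 -> R from 11 -> L from 77
Insert 30: L from 81 -> R from 11 -> L from 77 -> R from 23

In-order: [2, 11, 23, 30, 77, 81]


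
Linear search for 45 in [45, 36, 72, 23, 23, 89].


i=0: 45==45 found!

Found at 0, 1 comps


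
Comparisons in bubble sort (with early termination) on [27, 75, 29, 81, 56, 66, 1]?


Algorithm: bubble sort (with early termination)
Input: [27, 75, 29, 81, 56, 66, 1]
Sorted: [1, 27, 29, 56, 66, 75, 81]

21


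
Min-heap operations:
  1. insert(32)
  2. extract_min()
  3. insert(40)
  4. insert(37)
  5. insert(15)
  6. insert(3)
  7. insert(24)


insert(32) -> [32]
extract_min()->32, []
insert(40) -> [40]
insert(37) -> [37, 40]
insert(15) -> [15, 40, 37]
insert(3) -> [3, 15, 37, 40]
insert(24) -> [3, 15, 37, 40, 24]

Final heap: [3, 15, 37, 40, 24]


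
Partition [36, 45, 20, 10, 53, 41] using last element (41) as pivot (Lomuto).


Pivot: 41
  36 <= 41: advance i (no swap)
  20 <= 41: swap -> [36, 20, 45, 10, 53, 41]
  10 <= 41: swap -> [36, 20, 10, 45, 53, 41]
Place pivot at 3: [36, 20, 10, 41, 53, 45]

Partitioned: [36, 20, 10, 41, 53, 45]


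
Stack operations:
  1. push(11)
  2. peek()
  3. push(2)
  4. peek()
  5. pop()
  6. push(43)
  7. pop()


push(11) -> [11]
peek()->11
push(2) -> [11, 2]
peek()->2
pop()->2, [11]
push(43) -> [11, 43]
pop()->43, [11]

Final stack: [11]


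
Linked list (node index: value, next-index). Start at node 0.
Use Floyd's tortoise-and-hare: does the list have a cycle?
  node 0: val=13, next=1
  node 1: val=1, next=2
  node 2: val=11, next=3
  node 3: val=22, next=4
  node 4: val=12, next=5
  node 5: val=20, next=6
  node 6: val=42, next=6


Floyd's tortoise (slow, +1) and hare (fast, +2):
  init: slow=0, fast=0
  step 1: slow=1, fast=2
  step 2: slow=2, fast=4
  step 3: slow=3, fast=6
  step 4: slow=4, fast=6
  step 5: slow=5, fast=6
  step 6: slow=6, fast=6
  slow == fast at node 6: cycle detected

Cycle: yes


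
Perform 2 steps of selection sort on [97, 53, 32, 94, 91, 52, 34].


Initial: [97, 53, 32, 94, 91, 52, 34]
Step 1: min=32 at 2
  Swap: [32, 53, 97, 94, 91, 52, 34]
Step 2: min=34 at 6
  Swap: [32, 34, 97, 94, 91, 52, 53]

After 2 steps: [32, 34, 97, 94, 91, 52, 53]


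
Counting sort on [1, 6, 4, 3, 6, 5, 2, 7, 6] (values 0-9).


Input: [1, 6, 4, 3, 6, 5, 2, 7, 6]
Counts: [0, 1, 1, 1, 1, 1, 3, 1, 0, 0]

Sorted: [1, 2, 3, 4, 5, 6, 6, 6, 7]


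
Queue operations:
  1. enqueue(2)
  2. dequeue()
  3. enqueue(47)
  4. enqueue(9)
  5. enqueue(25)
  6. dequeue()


enqueue(2) -> [2]
dequeue()->2, []
enqueue(47) -> [47]
enqueue(9) -> [47, 9]
enqueue(25) -> [47, 9, 25]
dequeue()->47, [9, 25]

Final queue: [9, 25]


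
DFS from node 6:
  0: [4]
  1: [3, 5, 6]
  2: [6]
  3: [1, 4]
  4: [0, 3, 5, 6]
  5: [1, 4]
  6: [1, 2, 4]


Visit 6, push [4, 2, 1]
Visit 1, push [5, 3]
Visit 3, push [4]
Visit 4, push [5, 0]
Visit 0, push []
Visit 5, push []
Visit 2, push []

DFS order: [6, 1, 3, 4, 0, 5, 2]


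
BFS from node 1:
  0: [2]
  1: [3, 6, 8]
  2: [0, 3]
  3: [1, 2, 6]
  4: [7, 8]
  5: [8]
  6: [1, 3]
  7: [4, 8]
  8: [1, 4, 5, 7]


Visit 1, enqueue [3, 6, 8]
Visit 3, enqueue [2]
Visit 6, enqueue []
Visit 8, enqueue [4, 5, 7]
Visit 2, enqueue [0]
Visit 4, enqueue []
Visit 5, enqueue []
Visit 7, enqueue []
Visit 0, enqueue []

BFS order: [1, 3, 6, 8, 2, 4, 5, 7, 0]


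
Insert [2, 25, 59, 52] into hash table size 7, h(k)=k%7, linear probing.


Insert 2: h=2 -> slot 2
Insert 25: h=4 -> slot 4
Insert 59: h=3 -> slot 3
Insert 52: h=3, 2 probes -> slot 5

Table: [None, None, 2, 59, 25, 52, None]


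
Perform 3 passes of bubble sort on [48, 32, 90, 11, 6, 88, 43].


Initial: [48, 32, 90, 11, 6, 88, 43]
Pass 1: [32, 48, 11, 6, 88, 43, 90] (5 swaps)
Pass 2: [32, 11, 6, 48, 43, 88, 90] (3 swaps)
Pass 3: [11, 6, 32, 43, 48, 88, 90] (3 swaps)

After 3 passes: [11, 6, 32, 43, 48, 88, 90]


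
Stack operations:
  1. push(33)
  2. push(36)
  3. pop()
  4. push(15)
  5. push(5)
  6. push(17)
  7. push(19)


push(33) -> [33]
push(36) -> [33, 36]
pop()->36, [33]
push(15) -> [33, 15]
push(5) -> [33, 15, 5]
push(17) -> [33, 15, 5, 17]
push(19) -> [33, 15, 5, 17, 19]

Final stack: [33, 15, 5, 17, 19]


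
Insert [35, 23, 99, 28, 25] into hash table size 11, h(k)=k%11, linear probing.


Insert 35: h=2 -> slot 2
Insert 23: h=1 -> slot 1
Insert 99: h=0 -> slot 0
Insert 28: h=6 -> slot 6
Insert 25: h=3 -> slot 3

Table: [99, 23, 35, 25, None, None, 28, None, None, None, None]


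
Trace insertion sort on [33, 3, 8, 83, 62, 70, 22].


Initial: [33, 3, 8, 83, 62, 70, 22]
Insert 3: [3, 33, 8, 83, 62, 70, 22]
Insert 8: [3, 8, 33, 83, 62, 70, 22]
Insert 83: [3, 8, 33, 83, 62, 70, 22]
Insert 62: [3, 8, 33, 62, 83, 70, 22]
Insert 70: [3, 8, 33, 62, 70, 83, 22]
Insert 22: [3, 8, 22, 33, 62, 70, 83]

Sorted: [3, 8, 22, 33, 62, 70, 83]


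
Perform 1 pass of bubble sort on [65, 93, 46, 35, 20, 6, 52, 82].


Initial: [65, 93, 46, 35, 20, 6, 52, 82]
Pass 1: [65, 46, 35, 20, 6, 52, 82, 93] (6 swaps)

After 1 pass: [65, 46, 35, 20, 6, 52, 82, 93]


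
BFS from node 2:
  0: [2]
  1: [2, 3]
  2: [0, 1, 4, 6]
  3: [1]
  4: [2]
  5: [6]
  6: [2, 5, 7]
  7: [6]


Visit 2, enqueue [0, 1, 4, 6]
Visit 0, enqueue []
Visit 1, enqueue [3]
Visit 4, enqueue []
Visit 6, enqueue [5, 7]
Visit 3, enqueue []
Visit 5, enqueue []
Visit 7, enqueue []

BFS order: [2, 0, 1, 4, 6, 3, 5, 7]


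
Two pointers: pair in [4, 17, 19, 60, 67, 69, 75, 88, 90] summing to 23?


lo=0(4)+hi=8(90)=94
lo=0(4)+hi=7(88)=92
lo=0(4)+hi=6(75)=79
lo=0(4)+hi=5(69)=73
lo=0(4)+hi=4(67)=71
lo=0(4)+hi=3(60)=64
lo=0(4)+hi=2(19)=23

Yes: 4+19=23


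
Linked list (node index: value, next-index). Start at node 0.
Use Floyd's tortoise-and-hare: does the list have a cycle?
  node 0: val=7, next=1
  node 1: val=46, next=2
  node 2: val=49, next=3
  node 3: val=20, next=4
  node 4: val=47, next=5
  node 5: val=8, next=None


Floyd's tortoise (slow, +1) and hare (fast, +2):
  init: slow=0, fast=0
  step 1: slow=1, fast=2
  step 2: slow=2, fast=4
  step 3: fast 4->5->None, no cycle

Cycle: no


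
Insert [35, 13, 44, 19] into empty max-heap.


Insert 35: [35]
Insert 13: [35, 13]
Insert 44: [44, 13, 35]
Insert 19: [44, 19, 35, 13]

Final heap: [44, 19, 35, 13]


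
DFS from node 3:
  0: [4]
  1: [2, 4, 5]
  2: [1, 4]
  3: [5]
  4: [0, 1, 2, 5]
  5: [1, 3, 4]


Visit 3, push [5]
Visit 5, push [4, 1]
Visit 1, push [4, 2]
Visit 2, push [4]
Visit 4, push [0]
Visit 0, push []

DFS order: [3, 5, 1, 2, 4, 0]


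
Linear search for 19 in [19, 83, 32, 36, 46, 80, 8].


i=0: 19==19 found!

Found at 0, 1 comps


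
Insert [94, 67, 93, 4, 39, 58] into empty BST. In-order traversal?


Insert 94: root
Insert 67: L from 94
Insert 93: L from 94 -> R from 67
Insert 4: L from 94 -> L from 67
Insert 39: L from 94 -> L from 67 -> R from 4
Insert 58: L from 94 -> L from 67 -> R from 4 -> R from 39

In-order: [4, 39, 58, 67, 93, 94]


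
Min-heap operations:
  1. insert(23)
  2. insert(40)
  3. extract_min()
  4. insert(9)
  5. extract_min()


insert(23) -> [23]
insert(40) -> [23, 40]
extract_min()->23, [40]
insert(9) -> [9, 40]
extract_min()->9, [40]

Final heap: [40]


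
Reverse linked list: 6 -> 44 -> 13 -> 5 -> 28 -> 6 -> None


Step 1: curr=6, set curr.next=prev(None) | reversed so far: 6
Step 2: curr=44, set curr.next=prev(6) | reversed so far: 44 -> 6
Step 3: curr=13, set curr.next=prev(44) | reversed so far: 13 -> 44 -> 6
Step 4: curr=5, set curr.next=prev(13) | reversed so far: 5 -> 13 -> 44 -> 6
Step 5: curr=28, set curr.next=prev(5) | reversed so far: 28 -> 5 -> 13 -> 44 -> 6
Step 6: curr=6, set curr.next=prev(28) | reversed so far: 6 -> 28 -> 5 -> 13 -> 44 -> 6

6 -> 28 -> 5 -> 13 -> 44 -> 6 -> None


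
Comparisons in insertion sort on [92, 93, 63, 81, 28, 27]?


Algorithm: insertion sort
Input: [92, 93, 63, 81, 28, 27]
Sorted: [27, 28, 63, 81, 92, 93]

15


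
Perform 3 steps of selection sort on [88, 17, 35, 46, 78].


Initial: [88, 17, 35, 46, 78]
Step 1: min=17 at 1
  Swap: [17, 88, 35, 46, 78]
Step 2: min=35 at 2
  Swap: [17, 35, 88, 46, 78]
Step 3: min=46 at 3
  Swap: [17, 35, 46, 88, 78]

After 3 steps: [17, 35, 46, 88, 78]


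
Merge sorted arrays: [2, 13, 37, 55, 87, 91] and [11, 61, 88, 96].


Take 2 from A
Take 11 from B
Take 13 from A
Take 37 from A
Take 55 from A
Take 61 from B
Take 87 from A
Take 88 from B
Take 91 from A

Merged: [2, 11, 13, 37, 55, 61, 87, 88, 91, 96]


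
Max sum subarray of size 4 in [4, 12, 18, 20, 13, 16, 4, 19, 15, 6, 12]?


[0:4]: 54
[1:5]: 63
[2:6]: 67
[3:7]: 53
[4:8]: 52
[5:9]: 54
[6:10]: 44
[7:11]: 52

Max: 67 at [2:6]


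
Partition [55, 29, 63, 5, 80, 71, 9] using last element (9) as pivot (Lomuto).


Pivot: 9
  5 <= 9: swap -> [5, 29, 63, 55, 80, 71, 9]
Place pivot at 1: [5, 9, 63, 55, 80, 71, 29]

Partitioned: [5, 9, 63, 55, 80, 71, 29]


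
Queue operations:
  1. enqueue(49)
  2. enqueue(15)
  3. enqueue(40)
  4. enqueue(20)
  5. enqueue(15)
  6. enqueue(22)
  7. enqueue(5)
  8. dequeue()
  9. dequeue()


enqueue(49) -> [49]
enqueue(15) -> [49, 15]
enqueue(40) -> [49, 15, 40]
enqueue(20) -> [49, 15, 40, 20]
enqueue(15) -> [49, 15, 40, 20, 15]
enqueue(22) -> [49, 15, 40, 20, 15, 22]
enqueue(5) -> [49, 15, 40, 20, 15, 22, 5]
dequeue()->49, [15, 40, 20, 15, 22, 5]
dequeue()->15, [40, 20, 15, 22, 5]

Final queue: [40, 20, 15, 22, 5]


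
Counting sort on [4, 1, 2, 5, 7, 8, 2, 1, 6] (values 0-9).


Input: [4, 1, 2, 5, 7, 8, 2, 1, 6]
Counts: [0, 2, 2, 0, 1, 1, 1, 1, 1, 0]

Sorted: [1, 1, 2, 2, 4, 5, 6, 7, 8]


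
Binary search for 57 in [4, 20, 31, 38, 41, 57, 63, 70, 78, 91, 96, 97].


Step 1: lo=0, hi=11, mid=5, val=57

Found at index 5


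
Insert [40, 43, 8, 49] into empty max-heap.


Insert 40: [40]
Insert 43: [43, 40]
Insert 8: [43, 40, 8]
Insert 49: [49, 43, 8, 40]

Final heap: [49, 43, 8, 40]


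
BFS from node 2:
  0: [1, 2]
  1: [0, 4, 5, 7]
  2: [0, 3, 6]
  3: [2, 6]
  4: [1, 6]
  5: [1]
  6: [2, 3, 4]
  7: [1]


Visit 2, enqueue [0, 3, 6]
Visit 0, enqueue [1]
Visit 3, enqueue []
Visit 6, enqueue [4]
Visit 1, enqueue [5, 7]
Visit 4, enqueue []
Visit 5, enqueue []
Visit 7, enqueue []

BFS order: [2, 0, 3, 6, 1, 4, 5, 7]


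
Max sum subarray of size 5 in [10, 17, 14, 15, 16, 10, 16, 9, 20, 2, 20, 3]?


[0:5]: 72
[1:6]: 72
[2:7]: 71
[3:8]: 66
[4:9]: 71
[5:10]: 57
[6:11]: 67
[7:12]: 54

Max: 72 at [0:5]


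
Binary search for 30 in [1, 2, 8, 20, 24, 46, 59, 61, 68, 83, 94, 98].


Step 1: lo=0, hi=11, mid=5, val=46
Step 2: lo=0, hi=4, mid=2, val=8
Step 3: lo=3, hi=4, mid=3, val=20
Step 4: lo=4, hi=4, mid=4, val=24

Not found


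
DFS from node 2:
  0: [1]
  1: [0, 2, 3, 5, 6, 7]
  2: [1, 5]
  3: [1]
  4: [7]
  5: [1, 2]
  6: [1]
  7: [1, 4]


Visit 2, push [5, 1]
Visit 1, push [7, 6, 5, 3, 0]
Visit 0, push []
Visit 3, push []
Visit 5, push []
Visit 6, push []
Visit 7, push [4]
Visit 4, push []

DFS order: [2, 1, 0, 3, 5, 6, 7, 4]


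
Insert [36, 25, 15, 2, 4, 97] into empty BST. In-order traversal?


Insert 36: root
Insert 25: L from 36
Insert 15: L from 36 -> L from 25
Insert 2: L from 36 -> L from 25 -> L from 15
Insert 4: L from 36 -> L from 25 -> L from 15 -> R from 2
Insert 97: R from 36

In-order: [2, 4, 15, 25, 36, 97]


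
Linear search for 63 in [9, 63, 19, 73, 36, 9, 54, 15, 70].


i=0: 9!=63
i=1: 63==63 found!

Found at 1, 2 comps


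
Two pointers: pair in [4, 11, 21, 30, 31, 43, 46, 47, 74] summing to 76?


lo=0(4)+hi=8(74)=78
lo=0(4)+hi=7(47)=51
lo=1(11)+hi=7(47)=58
lo=2(21)+hi=7(47)=68
lo=3(30)+hi=7(47)=77
lo=3(30)+hi=6(46)=76

Yes: 30+46=76


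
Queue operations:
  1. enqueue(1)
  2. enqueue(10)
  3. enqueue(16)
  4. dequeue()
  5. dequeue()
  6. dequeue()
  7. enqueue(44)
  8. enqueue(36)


enqueue(1) -> [1]
enqueue(10) -> [1, 10]
enqueue(16) -> [1, 10, 16]
dequeue()->1, [10, 16]
dequeue()->10, [16]
dequeue()->16, []
enqueue(44) -> [44]
enqueue(36) -> [44, 36]

Final queue: [44, 36]


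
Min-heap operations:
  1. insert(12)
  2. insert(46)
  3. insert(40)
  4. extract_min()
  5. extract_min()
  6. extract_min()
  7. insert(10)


insert(12) -> [12]
insert(46) -> [12, 46]
insert(40) -> [12, 46, 40]
extract_min()->12, [40, 46]
extract_min()->40, [46]
extract_min()->46, []
insert(10) -> [10]

Final heap: [10]


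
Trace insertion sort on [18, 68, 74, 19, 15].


Initial: [18, 68, 74, 19, 15]
Insert 68: [18, 68, 74, 19, 15]
Insert 74: [18, 68, 74, 19, 15]
Insert 19: [18, 19, 68, 74, 15]
Insert 15: [15, 18, 19, 68, 74]

Sorted: [15, 18, 19, 68, 74]


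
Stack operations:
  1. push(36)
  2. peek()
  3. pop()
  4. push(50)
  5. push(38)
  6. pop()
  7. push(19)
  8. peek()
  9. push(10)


push(36) -> [36]
peek()->36
pop()->36, []
push(50) -> [50]
push(38) -> [50, 38]
pop()->38, [50]
push(19) -> [50, 19]
peek()->19
push(10) -> [50, 19, 10]

Final stack: [50, 19, 10]


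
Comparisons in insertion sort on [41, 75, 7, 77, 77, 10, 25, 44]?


Algorithm: insertion sort
Input: [41, 75, 7, 77, 77, 10, 25, 44]
Sorted: [7, 10, 25, 41, 44, 75, 77, 77]

19


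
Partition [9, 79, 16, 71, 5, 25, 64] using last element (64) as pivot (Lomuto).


Pivot: 64
  9 <= 64: advance i (no swap)
  16 <= 64: swap -> [9, 16, 79, 71, 5, 25, 64]
  5 <= 64: swap -> [9, 16, 5, 71, 79, 25, 64]
  25 <= 64: swap -> [9, 16, 5, 25, 79, 71, 64]
Place pivot at 4: [9, 16, 5, 25, 64, 71, 79]

Partitioned: [9, 16, 5, 25, 64, 71, 79]


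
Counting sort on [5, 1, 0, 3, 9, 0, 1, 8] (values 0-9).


Input: [5, 1, 0, 3, 9, 0, 1, 8]
Counts: [2, 2, 0, 1, 0, 1, 0, 0, 1, 1]

Sorted: [0, 0, 1, 1, 3, 5, 8, 9]


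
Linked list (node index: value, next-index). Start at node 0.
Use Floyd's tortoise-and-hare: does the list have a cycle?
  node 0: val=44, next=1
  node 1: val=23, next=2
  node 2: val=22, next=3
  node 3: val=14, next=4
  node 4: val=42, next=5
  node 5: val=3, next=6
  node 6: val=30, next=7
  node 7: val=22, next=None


Floyd's tortoise (slow, +1) and hare (fast, +2):
  init: slow=0, fast=0
  step 1: slow=1, fast=2
  step 2: slow=2, fast=4
  step 3: slow=3, fast=6
  step 4: fast 6->7->None, no cycle

Cycle: no


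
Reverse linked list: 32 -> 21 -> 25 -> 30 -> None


Step 1: curr=32, set curr.next=prev(None) | reversed so far: 32
Step 2: curr=21, set curr.next=prev(32) | reversed so far: 21 -> 32
Step 3: curr=25, set curr.next=prev(21) | reversed so far: 25 -> 21 -> 32
Step 4: curr=30, set curr.next=prev(25) | reversed so far: 30 -> 25 -> 21 -> 32

30 -> 25 -> 21 -> 32 -> None


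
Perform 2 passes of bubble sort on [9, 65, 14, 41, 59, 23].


Initial: [9, 65, 14, 41, 59, 23]
Pass 1: [9, 14, 41, 59, 23, 65] (4 swaps)
Pass 2: [9, 14, 41, 23, 59, 65] (1 swaps)

After 2 passes: [9, 14, 41, 23, 59, 65]


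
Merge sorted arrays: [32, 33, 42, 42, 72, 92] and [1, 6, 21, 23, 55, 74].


Take 1 from B
Take 6 from B
Take 21 from B
Take 23 from B
Take 32 from A
Take 33 from A
Take 42 from A
Take 42 from A
Take 55 from B
Take 72 from A
Take 74 from B

Merged: [1, 6, 21, 23, 32, 33, 42, 42, 55, 72, 74, 92]


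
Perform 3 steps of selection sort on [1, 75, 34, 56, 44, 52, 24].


Initial: [1, 75, 34, 56, 44, 52, 24]
Step 1: min=1 at 0
  Swap: [1, 75, 34, 56, 44, 52, 24]
Step 2: min=24 at 6
  Swap: [1, 24, 34, 56, 44, 52, 75]
Step 3: min=34 at 2
  Swap: [1, 24, 34, 56, 44, 52, 75]

After 3 steps: [1, 24, 34, 56, 44, 52, 75]


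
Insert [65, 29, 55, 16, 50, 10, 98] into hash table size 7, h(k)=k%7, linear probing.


Insert 65: h=2 -> slot 2
Insert 29: h=1 -> slot 1
Insert 55: h=6 -> slot 6
Insert 16: h=2, 1 probes -> slot 3
Insert 50: h=1, 3 probes -> slot 4
Insert 10: h=3, 2 probes -> slot 5
Insert 98: h=0 -> slot 0

Table: [98, 29, 65, 16, 50, 10, 55]


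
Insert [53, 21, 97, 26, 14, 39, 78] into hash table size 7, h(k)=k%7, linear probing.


Insert 53: h=4 -> slot 4
Insert 21: h=0 -> slot 0
Insert 97: h=6 -> slot 6
Insert 26: h=5 -> slot 5
Insert 14: h=0, 1 probes -> slot 1
Insert 39: h=4, 5 probes -> slot 2
Insert 78: h=1, 2 probes -> slot 3

Table: [21, 14, 39, 78, 53, 26, 97]


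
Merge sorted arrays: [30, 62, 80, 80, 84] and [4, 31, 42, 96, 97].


Take 4 from B
Take 30 from A
Take 31 from B
Take 42 from B
Take 62 from A
Take 80 from A
Take 80 from A
Take 84 from A

Merged: [4, 30, 31, 42, 62, 80, 80, 84, 96, 97]


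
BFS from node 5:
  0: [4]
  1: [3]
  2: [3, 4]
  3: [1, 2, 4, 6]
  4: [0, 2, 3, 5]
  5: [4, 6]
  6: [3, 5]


Visit 5, enqueue [4, 6]
Visit 4, enqueue [0, 2, 3]
Visit 6, enqueue []
Visit 0, enqueue []
Visit 2, enqueue []
Visit 3, enqueue [1]
Visit 1, enqueue []

BFS order: [5, 4, 6, 0, 2, 3, 1]


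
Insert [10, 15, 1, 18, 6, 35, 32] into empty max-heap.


Insert 10: [10]
Insert 15: [15, 10]
Insert 1: [15, 10, 1]
Insert 18: [18, 15, 1, 10]
Insert 6: [18, 15, 1, 10, 6]
Insert 35: [35, 15, 18, 10, 6, 1]
Insert 32: [35, 15, 32, 10, 6, 1, 18]

Final heap: [35, 15, 32, 10, 6, 1, 18]


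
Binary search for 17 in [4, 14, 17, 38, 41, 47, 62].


Step 1: lo=0, hi=6, mid=3, val=38
Step 2: lo=0, hi=2, mid=1, val=14
Step 3: lo=2, hi=2, mid=2, val=17

Found at index 2


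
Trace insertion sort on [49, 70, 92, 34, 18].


Initial: [49, 70, 92, 34, 18]
Insert 70: [49, 70, 92, 34, 18]
Insert 92: [49, 70, 92, 34, 18]
Insert 34: [34, 49, 70, 92, 18]
Insert 18: [18, 34, 49, 70, 92]

Sorted: [18, 34, 49, 70, 92]


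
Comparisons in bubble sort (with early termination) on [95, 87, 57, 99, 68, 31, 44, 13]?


Algorithm: bubble sort (with early termination)
Input: [95, 87, 57, 99, 68, 31, 44, 13]
Sorted: [13, 31, 44, 57, 68, 87, 95, 99]

28


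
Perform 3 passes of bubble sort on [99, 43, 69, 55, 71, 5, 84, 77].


Initial: [99, 43, 69, 55, 71, 5, 84, 77]
Pass 1: [43, 69, 55, 71, 5, 84, 77, 99] (7 swaps)
Pass 2: [43, 55, 69, 5, 71, 77, 84, 99] (3 swaps)
Pass 3: [43, 55, 5, 69, 71, 77, 84, 99] (1 swaps)

After 3 passes: [43, 55, 5, 69, 71, 77, 84, 99]


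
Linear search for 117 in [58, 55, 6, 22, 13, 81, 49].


i=0: 58!=117
i=1: 55!=117
i=2: 6!=117
i=3: 22!=117
i=4: 13!=117
i=5: 81!=117
i=6: 49!=117

Not found, 7 comps


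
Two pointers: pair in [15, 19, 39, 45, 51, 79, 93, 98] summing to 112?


lo=0(15)+hi=7(98)=113
lo=0(15)+hi=6(93)=108
lo=1(19)+hi=6(93)=112

Yes: 19+93=112


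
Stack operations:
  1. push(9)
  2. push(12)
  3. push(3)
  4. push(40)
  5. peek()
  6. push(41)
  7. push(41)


push(9) -> [9]
push(12) -> [9, 12]
push(3) -> [9, 12, 3]
push(40) -> [9, 12, 3, 40]
peek()->40
push(41) -> [9, 12, 3, 40, 41]
push(41) -> [9, 12, 3, 40, 41, 41]

Final stack: [9, 12, 3, 40, 41, 41]


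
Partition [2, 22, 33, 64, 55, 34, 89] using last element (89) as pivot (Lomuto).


Pivot: 89
  2 <= 89: advance i (no swap)
  22 <= 89: advance i (no swap)
  33 <= 89: advance i (no swap)
  64 <= 89: advance i (no swap)
  55 <= 89: advance i (no swap)
  34 <= 89: advance i (no swap)
Place pivot at 6: [2, 22, 33, 64, 55, 34, 89]

Partitioned: [2, 22, 33, 64, 55, 34, 89]


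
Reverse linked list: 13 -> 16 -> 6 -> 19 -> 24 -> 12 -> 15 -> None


Step 1: curr=13, set curr.next=prev(None) | reversed so far: 13
Step 2: curr=16, set curr.next=prev(13) | reversed so far: 16 -> 13
Step 3: curr=6, set curr.next=prev(16) | reversed so far: 6 -> 16 -> 13
Step 4: curr=19, set curr.next=prev(6) | reversed so far: 19 -> 6 -> 16 -> 13
Step 5: curr=24, set curr.next=prev(19) | reversed so far: 24 -> 19 -> 6 -> 16 -> 13
Step 6: curr=12, set curr.next=prev(24) | reversed so far: 12 -> 24 -> 19 -> 6 -> 16 -> 13
Step 7: curr=15, set curr.next=prev(12) | reversed so far: 15 -> 12 -> 24 -> 19 -> 6 -> 16 -> 13

15 -> 12 -> 24 -> 19 -> 6 -> 16 -> 13 -> None


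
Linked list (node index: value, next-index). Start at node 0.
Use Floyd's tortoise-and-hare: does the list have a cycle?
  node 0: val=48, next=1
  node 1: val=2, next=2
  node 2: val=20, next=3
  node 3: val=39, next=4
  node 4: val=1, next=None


Floyd's tortoise (slow, +1) and hare (fast, +2):
  init: slow=0, fast=0
  step 1: slow=1, fast=2
  step 2: slow=2, fast=4
  step 3: fast -> None, no cycle

Cycle: no


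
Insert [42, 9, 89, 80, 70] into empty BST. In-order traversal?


Insert 42: root
Insert 9: L from 42
Insert 89: R from 42
Insert 80: R from 42 -> L from 89
Insert 70: R from 42 -> L from 89 -> L from 80

In-order: [9, 42, 70, 80, 89]


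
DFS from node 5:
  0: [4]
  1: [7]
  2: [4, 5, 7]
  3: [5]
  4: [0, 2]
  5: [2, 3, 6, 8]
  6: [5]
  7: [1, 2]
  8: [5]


Visit 5, push [8, 6, 3, 2]
Visit 2, push [7, 4]
Visit 4, push [0]
Visit 0, push []
Visit 7, push [1]
Visit 1, push []
Visit 3, push []
Visit 6, push []
Visit 8, push []

DFS order: [5, 2, 4, 0, 7, 1, 3, 6, 8]


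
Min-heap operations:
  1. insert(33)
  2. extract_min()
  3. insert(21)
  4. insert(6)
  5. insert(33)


insert(33) -> [33]
extract_min()->33, []
insert(21) -> [21]
insert(6) -> [6, 21]
insert(33) -> [6, 21, 33]

Final heap: [6, 21, 33]


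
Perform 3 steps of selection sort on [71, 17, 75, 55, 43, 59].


Initial: [71, 17, 75, 55, 43, 59]
Step 1: min=17 at 1
  Swap: [17, 71, 75, 55, 43, 59]
Step 2: min=43 at 4
  Swap: [17, 43, 75, 55, 71, 59]
Step 3: min=55 at 3
  Swap: [17, 43, 55, 75, 71, 59]

After 3 steps: [17, 43, 55, 75, 71, 59]


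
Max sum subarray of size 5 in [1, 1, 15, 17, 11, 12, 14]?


[0:5]: 45
[1:6]: 56
[2:7]: 69

Max: 69 at [2:7]


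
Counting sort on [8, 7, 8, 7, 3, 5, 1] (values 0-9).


Input: [8, 7, 8, 7, 3, 5, 1]
Counts: [0, 1, 0, 1, 0, 1, 0, 2, 2, 0]

Sorted: [1, 3, 5, 7, 7, 8, 8]


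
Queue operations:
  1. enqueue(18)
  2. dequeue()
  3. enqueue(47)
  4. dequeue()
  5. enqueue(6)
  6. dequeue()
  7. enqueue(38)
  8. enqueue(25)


enqueue(18) -> [18]
dequeue()->18, []
enqueue(47) -> [47]
dequeue()->47, []
enqueue(6) -> [6]
dequeue()->6, []
enqueue(38) -> [38]
enqueue(25) -> [38, 25]

Final queue: [38, 25]


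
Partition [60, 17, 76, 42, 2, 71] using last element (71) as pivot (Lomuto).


Pivot: 71
  60 <= 71: advance i (no swap)
  17 <= 71: advance i (no swap)
  42 <= 71: swap -> [60, 17, 42, 76, 2, 71]
  2 <= 71: swap -> [60, 17, 42, 2, 76, 71]
Place pivot at 4: [60, 17, 42, 2, 71, 76]

Partitioned: [60, 17, 42, 2, 71, 76]


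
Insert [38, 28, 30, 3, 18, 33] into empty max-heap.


Insert 38: [38]
Insert 28: [38, 28]
Insert 30: [38, 28, 30]
Insert 3: [38, 28, 30, 3]
Insert 18: [38, 28, 30, 3, 18]
Insert 33: [38, 28, 33, 3, 18, 30]

Final heap: [38, 28, 33, 3, 18, 30]


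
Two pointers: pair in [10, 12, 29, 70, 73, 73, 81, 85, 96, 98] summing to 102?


lo=0(10)+hi=9(98)=108
lo=0(10)+hi=8(96)=106
lo=0(10)+hi=7(85)=95
lo=1(12)+hi=7(85)=97
lo=2(29)+hi=7(85)=114
lo=2(29)+hi=6(81)=110
lo=2(29)+hi=5(73)=102

Yes: 29+73=102


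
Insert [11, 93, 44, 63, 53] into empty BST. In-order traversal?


Insert 11: root
Insert 93: R from 11
Insert 44: R from 11 -> L from 93
Insert 63: R from 11 -> L from 93 -> R from 44
Insert 53: R from 11 -> L from 93 -> R from 44 -> L from 63

In-order: [11, 44, 53, 63, 93]


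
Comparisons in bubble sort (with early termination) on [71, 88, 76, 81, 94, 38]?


Algorithm: bubble sort (with early termination)
Input: [71, 88, 76, 81, 94, 38]
Sorted: [38, 71, 76, 81, 88, 94]

15


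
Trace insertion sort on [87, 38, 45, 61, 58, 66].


Initial: [87, 38, 45, 61, 58, 66]
Insert 38: [38, 87, 45, 61, 58, 66]
Insert 45: [38, 45, 87, 61, 58, 66]
Insert 61: [38, 45, 61, 87, 58, 66]
Insert 58: [38, 45, 58, 61, 87, 66]
Insert 66: [38, 45, 58, 61, 66, 87]

Sorted: [38, 45, 58, 61, 66, 87]


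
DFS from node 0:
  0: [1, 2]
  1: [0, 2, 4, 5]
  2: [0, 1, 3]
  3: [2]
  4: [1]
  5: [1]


Visit 0, push [2, 1]
Visit 1, push [5, 4, 2]
Visit 2, push [3]
Visit 3, push []
Visit 4, push []
Visit 5, push []

DFS order: [0, 1, 2, 3, 4, 5]


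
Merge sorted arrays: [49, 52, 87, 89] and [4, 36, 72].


Take 4 from B
Take 36 from B
Take 49 from A
Take 52 from A
Take 72 from B

Merged: [4, 36, 49, 52, 72, 87, 89]


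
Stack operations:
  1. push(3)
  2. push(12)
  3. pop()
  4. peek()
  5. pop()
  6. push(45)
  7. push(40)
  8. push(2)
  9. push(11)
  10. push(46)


push(3) -> [3]
push(12) -> [3, 12]
pop()->12, [3]
peek()->3
pop()->3, []
push(45) -> [45]
push(40) -> [45, 40]
push(2) -> [45, 40, 2]
push(11) -> [45, 40, 2, 11]
push(46) -> [45, 40, 2, 11, 46]

Final stack: [45, 40, 2, 11, 46]


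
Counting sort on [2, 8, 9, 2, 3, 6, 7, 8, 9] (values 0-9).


Input: [2, 8, 9, 2, 3, 6, 7, 8, 9]
Counts: [0, 0, 2, 1, 0, 0, 1, 1, 2, 2]

Sorted: [2, 2, 3, 6, 7, 8, 8, 9, 9]


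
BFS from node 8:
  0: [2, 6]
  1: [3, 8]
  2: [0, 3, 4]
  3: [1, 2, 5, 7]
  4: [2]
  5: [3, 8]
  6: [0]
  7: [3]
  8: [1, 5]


Visit 8, enqueue [1, 5]
Visit 1, enqueue [3]
Visit 5, enqueue []
Visit 3, enqueue [2, 7]
Visit 2, enqueue [0, 4]
Visit 7, enqueue []
Visit 0, enqueue [6]
Visit 4, enqueue []
Visit 6, enqueue []

BFS order: [8, 1, 5, 3, 2, 7, 0, 4, 6]


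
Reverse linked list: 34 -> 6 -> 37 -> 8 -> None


Step 1: curr=34, set curr.next=prev(None) | reversed so far: 34
Step 2: curr=6, set curr.next=prev(34) | reversed so far: 6 -> 34
Step 3: curr=37, set curr.next=prev(6) | reversed so far: 37 -> 6 -> 34
Step 4: curr=8, set curr.next=prev(37) | reversed so far: 8 -> 37 -> 6 -> 34

8 -> 37 -> 6 -> 34 -> None


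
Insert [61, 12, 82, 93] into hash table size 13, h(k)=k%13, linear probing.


Insert 61: h=9 -> slot 9
Insert 12: h=12 -> slot 12
Insert 82: h=4 -> slot 4
Insert 93: h=2 -> slot 2

Table: [None, None, 93, None, 82, None, None, None, None, 61, None, None, 12]


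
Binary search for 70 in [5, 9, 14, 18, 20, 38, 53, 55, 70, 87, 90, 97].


Step 1: lo=0, hi=11, mid=5, val=38
Step 2: lo=6, hi=11, mid=8, val=70

Found at index 8
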